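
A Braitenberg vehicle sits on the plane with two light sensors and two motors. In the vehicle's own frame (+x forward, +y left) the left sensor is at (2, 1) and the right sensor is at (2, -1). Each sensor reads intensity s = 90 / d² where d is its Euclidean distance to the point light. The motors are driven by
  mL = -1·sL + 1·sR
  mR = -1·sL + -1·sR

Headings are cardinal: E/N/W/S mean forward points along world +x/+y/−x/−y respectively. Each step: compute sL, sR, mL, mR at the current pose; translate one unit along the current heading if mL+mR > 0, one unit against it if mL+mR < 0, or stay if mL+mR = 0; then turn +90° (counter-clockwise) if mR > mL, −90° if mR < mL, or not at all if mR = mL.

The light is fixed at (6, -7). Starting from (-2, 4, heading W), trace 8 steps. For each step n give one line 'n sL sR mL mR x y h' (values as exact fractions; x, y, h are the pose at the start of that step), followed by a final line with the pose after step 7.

n=0: pose=(-2,4,W); sL=9/20, sR=45/122; mL=-99/1220, mR=-999/1220; mL+mR=-9/10 → advance -1; mR−mL=-45/61 → turn -1·90°
n=1: pose=(-1,4,N); sL=90/233, sR=18/41; mL=504/9553, mR=-7884/9553; mL+mR=-180/233 → advance -1; mR−mL=-36/41 → turn -1·90°
n=2: pose=(-1,3,E); sL=45/73, sR=45/53; mL=900/3869, mR=-5670/3869; mL+mR=-90/73 → advance -1; mR−mL=-90/53 → turn -1·90°
n=3: pose=(-2,3,S); sL=90/113, sR=18/29; mL=-576/3277, mR=-4644/3277; mL+mR=-180/113 → advance -1; mR−mL=-36/29 → turn -1·90°
n=4: pose=(-2,4,W); sL=9/20, sR=45/122; mL=-99/1220, mR=-999/1220; mL+mR=-9/10 → advance -1; mR−mL=-45/61 → turn -1·90°
n=5: pose=(-1,4,N); sL=90/233, sR=18/41; mL=504/9553, mR=-7884/9553; mL+mR=-180/233 → advance -1; mR−mL=-36/41 → turn -1·90°
n=6: pose=(-1,3,E); sL=45/73, sR=45/53; mL=900/3869, mR=-5670/3869; mL+mR=-90/73 → advance -1; mR−mL=-90/53 → turn -1·90°
n=7: pose=(-2,3,S); sL=90/113, sR=18/29; mL=-576/3277, mR=-4644/3277; mL+mR=-180/113 → advance -1; mR−mL=-36/29 → turn -1·90°

0 9/20 45/122 -99/1220 -999/1220 -2 4 W
1 90/233 18/41 504/9553 -7884/9553 -1 4 N
2 45/73 45/53 900/3869 -5670/3869 -1 3 E
3 90/113 18/29 -576/3277 -4644/3277 -2 3 S
4 9/20 45/122 -99/1220 -999/1220 -2 4 W
5 90/233 18/41 504/9553 -7884/9553 -1 4 N
6 45/73 45/53 900/3869 -5670/3869 -1 3 E
7 90/113 18/29 -576/3277 -4644/3277 -2 3 S
final -2 4 W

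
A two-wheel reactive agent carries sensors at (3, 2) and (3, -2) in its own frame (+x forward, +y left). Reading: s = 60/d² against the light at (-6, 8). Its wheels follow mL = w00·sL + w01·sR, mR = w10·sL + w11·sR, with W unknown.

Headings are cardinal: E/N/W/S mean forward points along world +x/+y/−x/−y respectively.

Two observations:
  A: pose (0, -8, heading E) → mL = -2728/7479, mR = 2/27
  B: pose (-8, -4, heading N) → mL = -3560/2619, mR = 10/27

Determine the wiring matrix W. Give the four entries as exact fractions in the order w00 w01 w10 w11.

-1 -1 0 1/2

obs A: pose=(0,-8,E) → sL=60/277, sR=4/27, mL=-2728/7479, mR=2/27
obs B: pose=(-8,-4,N) → sL=60/97, sR=20/27, mL=-3560/2619, mR=10/27
sensor matrix S = [[60/277, 4/27], [60/97, 20/27]]; det S = 16640/241821
solve [mL_A; mL_B] = S·[w00; w01] and [mR_A; mR_B] = S·[w10; w11]:
  w00 = -1, w01 = -1, w10 = 0, w11 = 1/2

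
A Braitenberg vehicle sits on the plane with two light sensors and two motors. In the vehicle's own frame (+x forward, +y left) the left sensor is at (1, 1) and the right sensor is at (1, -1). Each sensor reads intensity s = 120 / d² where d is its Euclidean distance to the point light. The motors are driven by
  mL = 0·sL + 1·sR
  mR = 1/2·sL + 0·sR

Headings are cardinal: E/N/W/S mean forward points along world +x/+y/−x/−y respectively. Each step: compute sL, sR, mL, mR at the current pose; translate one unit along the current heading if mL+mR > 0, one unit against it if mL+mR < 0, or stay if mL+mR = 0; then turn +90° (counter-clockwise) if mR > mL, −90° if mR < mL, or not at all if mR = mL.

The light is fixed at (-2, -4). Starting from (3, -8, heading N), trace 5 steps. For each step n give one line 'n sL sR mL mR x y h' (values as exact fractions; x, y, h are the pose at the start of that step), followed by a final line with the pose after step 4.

n=0: pose=(3,-8,N); sL=24/5, sR=8/3; mL=8/3, mR=12/5; mL+mR=76/15 → advance +1; mR−mL=-4/15 → turn -1·90°
n=1: pose=(3,-7,E); sL=3, sR=30/13; mL=30/13, mR=3/2; mL+mR=99/26 → advance +1; mR−mL=-21/26 → turn -1·90°
n=2: pose=(4,-7,S); sL=24/13, sR=120/41; mL=120/41, mR=12/13; mL+mR=2052/533 → advance +1; mR−mL=-1068/533 → turn -1·90°
n=3: pose=(4,-8,W); sL=12/5, sR=60/17; mL=60/17, mR=6/5; mL+mR=402/85 → advance +1; mR−mL=-198/85 → turn -1·90°
n=4: pose=(3,-8,N); sL=24/5, sR=8/3; mL=8/3, mR=12/5; mL+mR=76/15 → advance +1; mR−mL=-4/15 → turn -1·90°

0 24/5 8/3 8/3 12/5 3 -8 N
1 3 30/13 30/13 3/2 3 -7 E
2 24/13 120/41 120/41 12/13 4 -7 S
3 12/5 60/17 60/17 6/5 4 -8 W
4 24/5 8/3 8/3 12/5 3 -8 N
final 3 -7 E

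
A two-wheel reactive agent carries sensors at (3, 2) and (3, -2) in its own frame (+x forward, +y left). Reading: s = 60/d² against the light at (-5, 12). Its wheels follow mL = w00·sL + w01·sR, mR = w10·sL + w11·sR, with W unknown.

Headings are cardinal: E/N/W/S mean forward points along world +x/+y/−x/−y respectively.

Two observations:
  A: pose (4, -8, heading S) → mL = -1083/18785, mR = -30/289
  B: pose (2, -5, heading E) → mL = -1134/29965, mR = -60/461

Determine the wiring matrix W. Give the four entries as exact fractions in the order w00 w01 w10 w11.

1/2 -1 0 -1

obs A: pose=(4,-8,S) → sL=6/65, sR=30/289, mL=-1083/18785, mR=-30/289
obs B: pose=(2,-5,E) → sL=12/65, sR=60/461, mL=-1134/29965, mR=-60/461
sensor matrix S = [[6/65, 30/289], [12/65, 60/461]]; det S = -12384/1731977
solve [mL_A; mL_B] = S·[w00; w01] and [mR_A; mR_B] = S·[w10; w11]:
  w00 = 1/2, w01 = -1, w10 = 0, w11 = -1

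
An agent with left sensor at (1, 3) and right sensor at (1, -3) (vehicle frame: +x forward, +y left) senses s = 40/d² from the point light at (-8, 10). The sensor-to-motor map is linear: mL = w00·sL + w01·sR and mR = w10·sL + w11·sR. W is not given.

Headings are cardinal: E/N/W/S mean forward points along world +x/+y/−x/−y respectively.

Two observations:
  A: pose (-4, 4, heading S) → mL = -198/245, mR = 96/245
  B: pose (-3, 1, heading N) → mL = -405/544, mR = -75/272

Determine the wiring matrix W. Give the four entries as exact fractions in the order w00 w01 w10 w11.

obs A: pose=(-4,4,S) → sL=20/49, sR=4/5, mL=-198/245, mR=96/245
obs B: pose=(-3,1,N) → sL=10/17, sR=5/16, mL=-405/544, mR=-75/272
sensor matrix S = [[20/49, 4/5], [10/17, 5/16]]; det S = -1143/3332
solve [mL_A; mL_B] = S·[w00; w01] and [mR_A; mR_B] = S·[w10; w11]:
  w00 = -1, w01 = -1/2, w10 = -1, w11 = 1

-1 -1/2 -1 1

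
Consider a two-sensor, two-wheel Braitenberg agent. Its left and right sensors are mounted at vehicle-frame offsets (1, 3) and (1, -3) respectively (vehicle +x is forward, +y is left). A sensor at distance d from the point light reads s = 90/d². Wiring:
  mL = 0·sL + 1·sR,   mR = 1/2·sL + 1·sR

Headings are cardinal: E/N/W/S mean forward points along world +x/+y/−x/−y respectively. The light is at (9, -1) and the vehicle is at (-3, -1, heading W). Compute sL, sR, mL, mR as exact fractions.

left sensor world pos  = (-4, -4); dL² = 178
right sensor world pos = (-4, 2); dR² = 178
sL = 90/178 = 45/89
sR = 90/178 = 45/89
mL = 0·sL + 1·sR = 45/89
mR = 1/2·sL + 1·sR = 135/178

45/89 45/89 45/89 135/178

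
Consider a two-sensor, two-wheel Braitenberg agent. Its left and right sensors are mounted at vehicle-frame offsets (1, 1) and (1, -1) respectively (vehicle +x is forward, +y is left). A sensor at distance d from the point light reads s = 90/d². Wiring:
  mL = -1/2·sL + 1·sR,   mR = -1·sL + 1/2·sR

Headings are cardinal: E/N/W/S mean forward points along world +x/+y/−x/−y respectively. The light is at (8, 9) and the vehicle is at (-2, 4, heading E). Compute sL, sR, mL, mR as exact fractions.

90/97 10/13 385/1261 -685/1261

left sensor world pos  = (-1, 5); dL² = 97
right sensor world pos = (-1, 3); dR² = 117
sL = 90/97 = 90/97
sR = 90/117 = 10/13
mL = -1/2·sL + 1·sR = 385/1261
mR = -1·sL + 1/2·sR = -685/1261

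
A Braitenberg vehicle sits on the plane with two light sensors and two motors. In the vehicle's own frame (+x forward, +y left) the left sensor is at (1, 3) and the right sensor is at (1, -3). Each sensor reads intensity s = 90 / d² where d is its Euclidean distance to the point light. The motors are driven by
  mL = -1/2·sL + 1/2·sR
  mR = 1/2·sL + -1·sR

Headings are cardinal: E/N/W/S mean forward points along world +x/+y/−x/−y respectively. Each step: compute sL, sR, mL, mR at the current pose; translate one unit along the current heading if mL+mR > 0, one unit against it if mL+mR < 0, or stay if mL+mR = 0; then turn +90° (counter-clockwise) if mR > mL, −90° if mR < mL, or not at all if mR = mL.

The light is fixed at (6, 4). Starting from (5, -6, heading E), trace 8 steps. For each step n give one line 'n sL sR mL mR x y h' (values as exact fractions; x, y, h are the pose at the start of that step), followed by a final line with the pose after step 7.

0 90/49 90/169 -5400/8281 3195/8281 5 -6 E
1 45/53 45/41 270/2173 -2925/4346 4 -6 N
2 18/13 90/197 -1188/2561 603/2561 4 -7 E
3 45/68 9/10 81/680 -387/680 3 -7 N
4 18/17 90/229 -1296/3893 531/3893 3 -8 E
5 9/17 45/61 108/1037 -981/2074 2 -8 N
6 90/109 18/53 -1404/5777 423/5777 2 -9 E
7 45/104 45/74 675/7696 -3015/7696 1 -9 N
final 1 -10 E

n=0: pose=(5,-6,E); sL=90/49, sR=90/169; mL=-5400/8281, mR=3195/8281; mL+mR=-45/169 → advance -1; mR−mL=8595/8281 → turn +1·90°
n=1: pose=(4,-6,N); sL=45/53, sR=45/41; mL=270/2173, mR=-2925/4346; mL+mR=-45/82 → advance -1; mR−mL=-3465/4346 → turn -1·90°
n=2: pose=(4,-7,E); sL=18/13, sR=90/197; mL=-1188/2561, mR=603/2561; mL+mR=-45/197 → advance -1; mR−mL=1791/2561 → turn +1·90°
n=3: pose=(3,-7,N); sL=45/68, sR=9/10; mL=81/680, mR=-387/680; mL+mR=-9/20 → advance -1; mR−mL=-117/170 → turn -1·90°
n=4: pose=(3,-8,E); sL=18/17, sR=90/229; mL=-1296/3893, mR=531/3893; mL+mR=-45/229 → advance -1; mR−mL=1827/3893 → turn +1·90°
n=5: pose=(2,-8,N); sL=9/17, sR=45/61; mL=108/1037, mR=-981/2074; mL+mR=-45/122 → advance -1; mR−mL=-1197/2074 → turn -1·90°
n=6: pose=(2,-9,E); sL=90/109, sR=18/53; mL=-1404/5777, mR=423/5777; mL+mR=-9/53 → advance -1; mR−mL=1827/5777 → turn +1·90°
n=7: pose=(1,-9,N); sL=45/104, sR=45/74; mL=675/7696, mR=-3015/7696; mL+mR=-45/148 → advance -1; mR−mL=-1845/3848 → turn -1·90°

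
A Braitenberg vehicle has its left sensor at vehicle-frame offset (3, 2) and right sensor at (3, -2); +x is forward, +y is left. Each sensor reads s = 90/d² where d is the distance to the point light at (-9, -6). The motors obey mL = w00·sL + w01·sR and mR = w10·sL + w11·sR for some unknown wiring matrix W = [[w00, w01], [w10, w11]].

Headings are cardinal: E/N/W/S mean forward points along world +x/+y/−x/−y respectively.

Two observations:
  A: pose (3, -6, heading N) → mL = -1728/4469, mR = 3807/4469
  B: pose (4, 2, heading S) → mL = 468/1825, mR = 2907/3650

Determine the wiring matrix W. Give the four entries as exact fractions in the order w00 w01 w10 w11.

-1 1 1/2 1

obs A: pose=(3,-6,N) → sL=90/109, sR=18/41, mL=-1728/4469, mR=3807/4469
obs B: pose=(4,2,S) → sL=9/25, sR=45/73, mL=468/1825, mR=2907/3650
sensor matrix S = [[90/109, 18/41], [9/25, 45/73]]; det S = 2862216/8155925
solve [mL_A; mL_B] = S·[w00; w01] and [mR_A; mR_B] = S·[w10; w11]:
  w00 = -1, w01 = 1, w10 = 1/2, w11 = 1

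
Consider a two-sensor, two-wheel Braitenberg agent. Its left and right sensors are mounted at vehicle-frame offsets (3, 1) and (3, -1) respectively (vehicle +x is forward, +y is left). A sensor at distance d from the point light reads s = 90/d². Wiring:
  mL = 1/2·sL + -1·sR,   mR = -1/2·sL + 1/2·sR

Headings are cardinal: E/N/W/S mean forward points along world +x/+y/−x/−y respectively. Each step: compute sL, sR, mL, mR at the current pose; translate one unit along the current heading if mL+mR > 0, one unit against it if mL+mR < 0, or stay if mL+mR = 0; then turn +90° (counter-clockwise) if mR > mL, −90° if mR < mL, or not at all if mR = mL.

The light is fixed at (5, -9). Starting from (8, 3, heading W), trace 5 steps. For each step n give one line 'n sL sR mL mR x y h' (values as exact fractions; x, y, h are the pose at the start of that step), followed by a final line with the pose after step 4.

0 90/121 90/169 -3285/20449 -2160/20449 8 3 W
1 45/53 1 -61/106 4/53 9 3 S
2 18/49 90/193 -2673/9457 468/9457 9 4 E
3 9/26 45/136 -279/1768 -27/3536 8 4 N
4 90/121 90/169 -3285/20449 -2160/20449 8 3 W
final 9 3 S

n=0: pose=(8,3,W); sL=90/121, sR=90/169; mL=-3285/20449, mR=-2160/20449; mL+mR=-45/169 → advance -1; mR−mL=1125/20449 → turn +1·90°
n=1: pose=(9,3,S); sL=45/53, sR=1; mL=-61/106, mR=4/53; mL+mR=-1/2 → advance -1; mR−mL=69/106 → turn +1·90°
n=2: pose=(9,4,E); sL=18/49, sR=90/193; mL=-2673/9457, mR=468/9457; mL+mR=-45/193 → advance -1; mR−mL=3141/9457 → turn +1·90°
n=3: pose=(8,4,N); sL=9/26, sR=45/136; mL=-279/1768, mR=-27/3536; mL+mR=-45/272 → advance -1; mR−mL=531/3536 → turn +1·90°
n=4: pose=(8,3,W); sL=90/121, sR=90/169; mL=-3285/20449, mR=-2160/20449; mL+mR=-45/169 → advance -1; mR−mL=1125/20449 → turn +1·90°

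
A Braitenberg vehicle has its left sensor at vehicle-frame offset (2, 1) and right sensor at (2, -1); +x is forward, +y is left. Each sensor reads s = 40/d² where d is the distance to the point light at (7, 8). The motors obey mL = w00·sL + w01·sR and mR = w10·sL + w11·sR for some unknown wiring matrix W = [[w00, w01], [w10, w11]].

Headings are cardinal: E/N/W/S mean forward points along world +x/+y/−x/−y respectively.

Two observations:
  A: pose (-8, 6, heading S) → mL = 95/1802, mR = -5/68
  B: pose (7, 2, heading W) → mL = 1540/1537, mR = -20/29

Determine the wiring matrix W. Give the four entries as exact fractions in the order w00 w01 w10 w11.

obs A: pose=(-8,6,S) → sL=10/53, sR=5/34, mL=95/1802, mR=-5/68
obs B: pose=(7,2,W) → sL=40/53, sR=40/29, mL=1540/1537, mR=-20/29
sensor matrix S = [[10/53, 5/34], [40/53, 40/29]]; det S = 3900/26129
solve [mL_A; mL_B] = S·[w00; w01] and [mR_A; mR_B] = S·[w10; w11]:
  w00 = -1/2, w01 = 1, w10 = 0, w11 = -1/2

-1/2 1 0 -1/2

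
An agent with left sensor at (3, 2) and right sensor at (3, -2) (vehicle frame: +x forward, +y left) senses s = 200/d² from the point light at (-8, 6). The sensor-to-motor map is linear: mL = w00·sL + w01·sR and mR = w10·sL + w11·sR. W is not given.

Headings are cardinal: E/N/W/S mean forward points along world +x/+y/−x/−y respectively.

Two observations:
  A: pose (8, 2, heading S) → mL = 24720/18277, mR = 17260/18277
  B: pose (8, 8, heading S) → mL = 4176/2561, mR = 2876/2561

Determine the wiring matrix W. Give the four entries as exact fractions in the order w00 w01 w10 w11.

1 1 1 1/2

obs A: pose=(8,2,S) → sL=200/373, sR=40/49, mL=24720/18277, mR=17260/18277
obs B: pose=(8,8,S) → sL=8/13, sR=200/197, mL=4176/2561, mR=2876/2561
sensor matrix S = [[200/373, 40/49], [8/13, 200/197]]; det S = 1966080/46807397
solve [mL_A; mL_B] = S·[w00; w01] and [mR_A; mR_B] = S·[w10; w11]:
  w00 = 1, w01 = 1, w10 = 1, w11 = 1/2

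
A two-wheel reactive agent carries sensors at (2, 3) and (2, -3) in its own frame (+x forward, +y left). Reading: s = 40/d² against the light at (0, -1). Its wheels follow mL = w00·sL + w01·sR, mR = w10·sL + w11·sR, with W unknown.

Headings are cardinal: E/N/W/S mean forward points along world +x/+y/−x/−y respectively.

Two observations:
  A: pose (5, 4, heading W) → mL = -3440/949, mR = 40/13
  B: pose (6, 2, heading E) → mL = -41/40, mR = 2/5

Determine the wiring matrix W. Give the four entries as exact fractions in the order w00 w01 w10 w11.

-1 -1 1 0

obs A: pose=(5,4,W) → sL=40/13, sR=40/73, mL=-3440/949, mR=40/13
obs B: pose=(6,2,E) → sL=2/5, sR=5/8, mL=-41/40, mR=2/5
sensor matrix S = [[40/13, 40/73], [2/5, 5/8]]; det S = 1617/949
solve [mL_A; mL_B] = S·[w00; w01] and [mR_A; mR_B] = S·[w10; w11]:
  w00 = -1, w01 = -1, w10 = 1, w11 = 0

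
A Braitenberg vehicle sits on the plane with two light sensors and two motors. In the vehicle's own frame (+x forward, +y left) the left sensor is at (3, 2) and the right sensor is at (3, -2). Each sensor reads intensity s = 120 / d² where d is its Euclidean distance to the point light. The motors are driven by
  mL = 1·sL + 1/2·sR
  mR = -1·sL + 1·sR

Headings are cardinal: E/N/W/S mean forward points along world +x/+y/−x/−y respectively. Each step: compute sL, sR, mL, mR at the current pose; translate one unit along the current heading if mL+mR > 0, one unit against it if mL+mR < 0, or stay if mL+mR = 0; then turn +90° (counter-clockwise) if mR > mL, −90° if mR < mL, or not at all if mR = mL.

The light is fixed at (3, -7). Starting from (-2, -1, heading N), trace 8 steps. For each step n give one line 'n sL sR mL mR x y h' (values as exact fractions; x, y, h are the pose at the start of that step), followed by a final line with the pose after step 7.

n=0: pose=(-2,-1,N); sL=12/13, sR=4/3; mL=62/39, mR=16/39; mL+mR=2 → advance +1; mR−mL=-46/39 → turn -1·90°
n=1: pose=(-2,0,E); sL=24/17, sR=120/29; mL=1716/493, mR=1344/493; mL+mR=180/29 → advance +1; mR−mL=-372/493 → turn -1·90°
n=2: pose=(-1,0,S); sL=6, sR=30/13; mL=93/13, mR=-48/13; mL+mR=45/13 → advance +1; mR−mL=-141/13 → turn -1·90°
n=3: pose=(-1,-1,W); sL=24/13, sR=120/113; mL=3492/1469, mR=-1152/1469; mL+mR=180/113 → advance +1; mR−mL=-4644/1469 → turn -1·90°
n=4: pose=(-2,-1,N); sL=12/13, sR=4/3; mL=62/39, mR=16/39; mL+mR=2 → advance +1; mR−mL=-46/39 → turn -1·90°
n=5: pose=(-2,0,E); sL=24/17, sR=120/29; mL=1716/493, mR=1344/493; mL+mR=180/29 → advance +1; mR−mL=-372/493 → turn -1·90°
n=6: pose=(-1,0,S); sL=6, sR=30/13; mL=93/13, mR=-48/13; mL+mR=45/13 → advance +1; mR−mL=-141/13 → turn -1·90°
n=7: pose=(-1,-1,W); sL=24/13, sR=120/113; mL=3492/1469, mR=-1152/1469; mL+mR=180/113 → advance +1; mR−mL=-4644/1469 → turn -1·90°

0 12/13 4/3 62/39 16/39 -2 -1 N
1 24/17 120/29 1716/493 1344/493 -2 0 E
2 6 30/13 93/13 -48/13 -1 0 S
3 24/13 120/113 3492/1469 -1152/1469 -1 -1 W
4 12/13 4/3 62/39 16/39 -2 -1 N
5 24/17 120/29 1716/493 1344/493 -2 0 E
6 6 30/13 93/13 -48/13 -1 0 S
7 24/13 120/113 3492/1469 -1152/1469 -1 -1 W
final -2 -1 N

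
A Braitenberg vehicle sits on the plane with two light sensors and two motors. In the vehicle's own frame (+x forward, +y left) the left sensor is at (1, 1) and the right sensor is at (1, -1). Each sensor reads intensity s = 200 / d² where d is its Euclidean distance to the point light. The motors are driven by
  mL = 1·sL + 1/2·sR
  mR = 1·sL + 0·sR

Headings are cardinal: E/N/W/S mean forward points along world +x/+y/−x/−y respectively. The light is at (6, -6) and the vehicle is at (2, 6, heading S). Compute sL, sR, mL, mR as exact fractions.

20/13 100/73 2110/949 20/13

left sensor world pos  = (3, 5); dL² = 130
right sensor world pos = (1, 5); dR² = 146
sL = 200/130 = 20/13
sR = 200/146 = 100/73
mL = 1·sL + 1/2·sR = 2110/949
mR = 1·sL + 0·sR = 20/13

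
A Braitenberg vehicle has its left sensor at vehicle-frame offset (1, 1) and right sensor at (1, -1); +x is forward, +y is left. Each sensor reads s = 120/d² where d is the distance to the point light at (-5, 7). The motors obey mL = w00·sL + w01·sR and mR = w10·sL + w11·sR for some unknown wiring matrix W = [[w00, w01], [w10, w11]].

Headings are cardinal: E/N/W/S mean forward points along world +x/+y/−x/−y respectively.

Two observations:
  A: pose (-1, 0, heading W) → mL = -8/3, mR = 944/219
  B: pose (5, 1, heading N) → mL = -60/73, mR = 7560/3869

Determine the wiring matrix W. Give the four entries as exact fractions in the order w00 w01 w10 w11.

obs A: pose=(-1,0,W) → sL=120/73, sR=8/3, mL=-8/3, mR=944/219
obs B: pose=(5,1,N) → sL=60/53, sR=60/73, mL=-60/73, mR=7560/3869
sensor matrix S = [[120/73, 8/3], [60/53, 60/73]]; det S = -471040/282437
solve [mL_A; mL_B] = S·[w00; w01] and [mR_A; mR_B] = S·[w10; w11]:
  w00 = 0, w01 = -1, w10 = 1, w11 = 1

0 -1 1 1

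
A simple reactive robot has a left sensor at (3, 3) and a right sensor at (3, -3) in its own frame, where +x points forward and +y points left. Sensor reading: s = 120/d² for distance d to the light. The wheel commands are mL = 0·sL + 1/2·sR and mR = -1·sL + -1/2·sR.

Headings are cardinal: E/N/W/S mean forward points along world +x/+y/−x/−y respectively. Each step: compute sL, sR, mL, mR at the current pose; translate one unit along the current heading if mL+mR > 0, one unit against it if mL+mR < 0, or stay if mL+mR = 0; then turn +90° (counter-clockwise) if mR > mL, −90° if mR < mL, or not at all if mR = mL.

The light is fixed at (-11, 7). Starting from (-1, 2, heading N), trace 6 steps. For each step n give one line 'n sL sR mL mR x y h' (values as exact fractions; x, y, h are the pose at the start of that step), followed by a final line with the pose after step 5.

0 120/53 120/173 60/173 -23940/9169 -1 2 N
1 60/89 12/25 6/25 -2034/2225 -1 1 E
2 8/15 40/39 20/39 -68/65 -2 1 S
3 6/5 3 3/2 -27/10 -2 2 W
4 120/53 120/173 60/173 -23940/9169 -1 2 N
5 60/89 12/25 6/25 -2034/2225 -1 1 E
final -2 1 S

n=0: pose=(-1,2,N); sL=120/53, sR=120/173; mL=60/173, mR=-23940/9169; mL+mR=-120/53 → advance -1; mR−mL=-27120/9169 → turn -1·90°
n=1: pose=(-1,1,E); sL=60/89, sR=12/25; mL=6/25, mR=-2034/2225; mL+mR=-60/89 → advance -1; mR−mL=-2568/2225 → turn -1·90°
n=2: pose=(-2,1,S); sL=8/15, sR=40/39; mL=20/39, mR=-68/65; mL+mR=-8/15 → advance -1; mR−mL=-304/195 → turn -1·90°
n=3: pose=(-2,2,W); sL=6/5, sR=3; mL=3/2, mR=-27/10; mL+mR=-6/5 → advance -1; mR−mL=-21/5 → turn -1·90°
n=4: pose=(-1,2,N); sL=120/53, sR=120/173; mL=60/173, mR=-23940/9169; mL+mR=-120/53 → advance -1; mR−mL=-27120/9169 → turn -1·90°
n=5: pose=(-1,1,E); sL=60/89, sR=12/25; mL=6/25, mR=-2034/2225; mL+mR=-60/89 → advance -1; mR−mL=-2568/2225 → turn -1·90°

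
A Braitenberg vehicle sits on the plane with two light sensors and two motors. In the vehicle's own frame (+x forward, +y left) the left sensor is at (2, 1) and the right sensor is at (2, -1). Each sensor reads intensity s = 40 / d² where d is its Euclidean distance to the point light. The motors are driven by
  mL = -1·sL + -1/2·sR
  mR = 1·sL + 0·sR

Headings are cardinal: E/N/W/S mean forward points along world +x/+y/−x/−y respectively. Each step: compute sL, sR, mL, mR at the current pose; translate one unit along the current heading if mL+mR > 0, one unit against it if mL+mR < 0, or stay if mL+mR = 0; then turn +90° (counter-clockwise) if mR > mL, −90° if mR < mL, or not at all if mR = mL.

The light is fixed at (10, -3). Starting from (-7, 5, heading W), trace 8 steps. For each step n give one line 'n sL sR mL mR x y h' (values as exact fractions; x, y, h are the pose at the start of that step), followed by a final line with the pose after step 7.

0 4/41 20/221 -1294/9061 4/41 -7 5 W
1 40/261 8/65 -3644/16965 40/261 -6 5 S
2 5/37 2/13 -102/481 5/37 -6 6 E
3 8/89 40/377 -4796/33553 8/89 -7 6 N
4 4/41 20/221 -1294/9061 4/41 -7 5 W
5 40/261 8/65 -3644/16965 40/261 -6 5 S
6 5/37 2/13 -102/481 5/37 -6 6 E
7 8/89 40/377 -4796/33553 8/89 -7 6 N
final -7 5 W

n=0: pose=(-7,5,W); sL=4/41, sR=20/221; mL=-1294/9061, mR=4/41; mL+mR=-10/221 → advance -1; mR−mL=2178/9061 → turn +1·90°
n=1: pose=(-6,5,S); sL=40/261, sR=8/65; mL=-3644/16965, mR=40/261; mL+mR=-4/65 → advance -1; mR−mL=6244/16965 → turn +1·90°
n=2: pose=(-6,6,E); sL=5/37, sR=2/13; mL=-102/481, mR=5/37; mL+mR=-1/13 → advance -1; mR−mL=167/481 → turn +1·90°
n=3: pose=(-7,6,N); sL=8/89, sR=40/377; mL=-4796/33553, mR=8/89; mL+mR=-20/377 → advance -1; mR−mL=7812/33553 → turn +1·90°
n=4: pose=(-7,5,W); sL=4/41, sR=20/221; mL=-1294/9061, mR=4/41; mL+mR=-10/221 → advance -1; mR−mL=2178/9061 → turn +1·90°
n=5: pose=(-6,5,S); sL=40/261, sR=8/65; mL=-3644/16965, mR=40/261; mL+mR=-4/65 → advance -1; mR−mL=6244/16965 → turn +1·90°
n=6: pose=(-6,6,E); sL=5/37, sR=2/13; mL=-102/481, mR=5/37; mL+mR=-1/13 → advance -1; mR−mL=167/481 → turn +1·90°
n=7: pose=(-7,6,N); sL=8/89, sR=40/377; mL=-4796/33553, mR=8/89; mL+mR=-20/377 → advance -1; mR−mL=7812/33553 → turn +1·90°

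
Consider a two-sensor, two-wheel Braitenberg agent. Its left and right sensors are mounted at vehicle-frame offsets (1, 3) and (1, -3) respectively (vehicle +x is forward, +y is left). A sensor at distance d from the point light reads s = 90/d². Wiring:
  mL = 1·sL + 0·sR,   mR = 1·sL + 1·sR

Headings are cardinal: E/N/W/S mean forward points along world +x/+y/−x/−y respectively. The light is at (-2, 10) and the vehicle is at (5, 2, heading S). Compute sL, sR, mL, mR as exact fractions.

90/181 90/97 90/181 25020/17557

left sensor world pos  = (8, 1); dL² = 181
right sensor world pos = (2, 1); dR² = 97
sL = 90/181 = 90/181
sR = 90/97 = 90/97
mL = 1·sL + 0·sR = 90/181
mR = 1·sL + 1·sR = 25020/17557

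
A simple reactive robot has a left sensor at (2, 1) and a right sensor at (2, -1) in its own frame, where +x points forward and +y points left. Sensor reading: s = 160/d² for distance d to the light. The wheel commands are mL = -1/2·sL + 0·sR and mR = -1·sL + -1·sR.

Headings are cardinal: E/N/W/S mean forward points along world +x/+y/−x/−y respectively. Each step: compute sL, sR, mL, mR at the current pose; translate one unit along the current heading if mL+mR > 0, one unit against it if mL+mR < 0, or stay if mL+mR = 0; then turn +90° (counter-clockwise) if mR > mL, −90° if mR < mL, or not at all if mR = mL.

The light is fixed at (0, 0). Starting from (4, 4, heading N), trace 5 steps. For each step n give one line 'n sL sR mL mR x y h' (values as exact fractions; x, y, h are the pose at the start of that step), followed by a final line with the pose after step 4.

n=0: pose=(4,4,N); sL=32/9, sR=160/61; mL=-16/9, mR=-3392/549; mL+mR=-1456/183 → advance -1; mR−mL=-2416/549 → turn -1·90°
n=1: pose=(4,3,E); sL=40/13, sR=4; mL=-20/13, mR=-92/13; mL+mR=-112/13 → advance -1; mR−mL=-72/13 → turn -1·90°
n=2: pose=(3,3,S); sL=160/17, sR=32; mL=-80/17, mR=-704/17; mL+mR=-784/17 → advance -1; mR−mL=-624/17 → turn -1·90°
n=3: pose=(3,4,W); sL=16, sR=80/13; mL=-8, mR=-288/13; mL+mR=-392/13 → advance -1; mR−mL=-184/13 → turn -1·90°
n=4: pose=(4,4,N); sL=32/9, sR=160/61; mL=-16/9, mR=-3392/549; mL+mR=-1456/183 → advance -1; mR−mL=-2416/549 → turn -1·90°

0 32/9 160/61 -16/9 -3392/549 4 4 N
1 40/13 4 -20/13 -92/13 4 3 E
2 160/17 32 -80/17 -704/17 3 3 S
3 16 80/13 -8 -288/13 3 4 W
4 32/9 160/61 -16/9 -3392/549 4 4 N
final 4 3 E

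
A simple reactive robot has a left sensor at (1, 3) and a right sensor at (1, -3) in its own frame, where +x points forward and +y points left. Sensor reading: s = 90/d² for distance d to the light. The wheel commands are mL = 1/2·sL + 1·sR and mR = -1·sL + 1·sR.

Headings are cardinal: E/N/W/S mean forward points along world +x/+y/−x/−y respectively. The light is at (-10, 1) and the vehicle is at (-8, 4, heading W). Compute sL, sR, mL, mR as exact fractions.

left sensor world pos  = (-9, 1); dL² = 1
right sensor world pos = (-9, 7); dR² = 37
sL = 90/1 = 90
sR = 90/37 = 90/37
mL = 1/2·sL + 1·sR = 1755/37
mR = -1·sL + 1·sR = -3240/37

90 90/37 1755/37 -3240/37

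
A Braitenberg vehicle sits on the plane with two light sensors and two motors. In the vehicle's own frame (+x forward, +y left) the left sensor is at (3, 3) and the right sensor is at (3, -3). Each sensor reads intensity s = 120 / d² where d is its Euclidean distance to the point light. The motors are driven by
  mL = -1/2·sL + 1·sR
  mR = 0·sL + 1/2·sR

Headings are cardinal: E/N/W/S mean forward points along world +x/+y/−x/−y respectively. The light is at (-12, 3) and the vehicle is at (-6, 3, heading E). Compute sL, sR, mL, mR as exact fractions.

4/3 4/3 2/3 2/3

left sensor world pos  = (-3, 6); dL² = 90
right sensor world pos = (-3, 0); dR² = 90
sL = 120/90 = 4/3
sR = 120/90 = 4/3
mL = -1/2·sL + 1·sR = 2/3
mR = 0·sL + 1/2·sR = 2/3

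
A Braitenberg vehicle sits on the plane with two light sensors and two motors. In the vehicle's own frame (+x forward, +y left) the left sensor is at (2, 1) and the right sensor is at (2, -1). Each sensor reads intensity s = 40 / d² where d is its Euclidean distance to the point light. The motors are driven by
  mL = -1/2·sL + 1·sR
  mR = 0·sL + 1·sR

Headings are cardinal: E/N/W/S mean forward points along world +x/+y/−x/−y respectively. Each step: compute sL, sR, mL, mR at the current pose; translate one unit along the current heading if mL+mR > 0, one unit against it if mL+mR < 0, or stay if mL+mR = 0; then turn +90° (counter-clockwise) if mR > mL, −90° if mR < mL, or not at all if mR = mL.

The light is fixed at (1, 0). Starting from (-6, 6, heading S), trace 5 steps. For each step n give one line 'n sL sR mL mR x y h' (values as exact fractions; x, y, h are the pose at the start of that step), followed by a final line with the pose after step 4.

0 10/13 1/2 3/26 1/2 -6 6 S
1 40/61 40/41 1620/2501 40/41 -6 5 E
2 20/49 20/37 610/1813 20/37 -5 5 N
3 40/89 40/113 1300/10057 40/113 -5 6 W
4 10/13 1/2 3/26 1/2 -6 6 S
final -6 5 E

n=0: pose=(-6,6,S); sL=10/13, sR=1/2; mL=3/26, mR=1/2; mL+mR=8/13 → advance +1; mR−mL=5/13 → turn +1·90°
n=1: pose=(-6,5,E); sL=40/61, sR=40/41; mL=1620/2501, mR=40/41; mL+mR=4060/2501 → advance +1; mR−mL=20/61 → turn +1·90°
n=2: pose=(-5,5,N); sL=20/49, sR=20/37; mL=610/1813, mR=20/37; mL+mR=1590/1813 → advance +1; mR−mL=10/49 → turn +1·90°
n=3: pose=(-5,6,W); sL=40/89, sR=40/113; mL=1300/10057, mR=40/113; mL+mR=4860/10057 → advance +1; mR−mL=20/89 → turn +1·90°
n=4: pose=(-6,6,S); sL=10/13, sR=1/2; mL=3/26, mR=1/2; mL+mR=8/13 → advance +1; mR−mL=5/13 → turn +1·90°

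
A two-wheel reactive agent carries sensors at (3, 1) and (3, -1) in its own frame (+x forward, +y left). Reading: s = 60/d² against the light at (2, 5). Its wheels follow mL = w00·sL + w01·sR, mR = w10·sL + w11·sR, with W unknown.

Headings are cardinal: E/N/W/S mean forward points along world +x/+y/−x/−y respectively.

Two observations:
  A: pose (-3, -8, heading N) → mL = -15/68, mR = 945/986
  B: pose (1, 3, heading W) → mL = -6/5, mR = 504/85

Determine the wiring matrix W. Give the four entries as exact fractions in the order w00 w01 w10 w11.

obs A: pose=(-3,-8,N) → sL=15/34, sR=15/29, mL=-15/68, mR=945/986
obs B: pose=(1,3,W) → sL=12/5, sR=60/17, mL=-6/5, mR=504/85
sensor matrix S = [[15/34, 15/29], [12/5, 60/17]]; det S = 2646/8381
solve [mL_A; mL_B] = S·[w00; w01] and [mR_A; mR_B] = S·[w10; w11]:
  w00 = -1/2, w01 = 0, w10 = 1, w11 = 1

-1/2 0 1 1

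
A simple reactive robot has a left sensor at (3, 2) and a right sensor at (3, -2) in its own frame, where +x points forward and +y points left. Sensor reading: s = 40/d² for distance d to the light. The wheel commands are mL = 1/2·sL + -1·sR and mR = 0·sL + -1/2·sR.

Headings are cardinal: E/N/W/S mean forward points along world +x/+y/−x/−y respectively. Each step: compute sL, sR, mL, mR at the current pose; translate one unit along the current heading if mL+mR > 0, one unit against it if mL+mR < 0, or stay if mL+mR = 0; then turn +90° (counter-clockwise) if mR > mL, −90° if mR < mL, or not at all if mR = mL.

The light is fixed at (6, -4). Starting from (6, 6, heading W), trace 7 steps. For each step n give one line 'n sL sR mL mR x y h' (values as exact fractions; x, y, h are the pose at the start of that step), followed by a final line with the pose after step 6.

0 40/73 40/153 140/11169 -20/153 6 6 W
1 4/17 20/89 -162/1513 -10/89 7 6 N
2 40/137 8/13 -836/1781 -4/13 7 5 E
3 10/37 10/37 -5/37 -5/37 6 5 N
4 8/25 8/25 -4/25 -4/25 6 4 N
5 5/13 5/13 -5/26 -5/26 6 3 N
6 8/17 8/17 -4/17 -4/17 6 2 N
final 6 1 N

n=0: pose=(6,6,W); sL=40/73, sR=40/153; mL=140/11169, mR=-20/153; mL+mR=-440/3723 → advance -1; mR−mL=-1600/11169 → turn -1·90°
n=1: pose=(7,6,N); sL=4/17, sR=20/89; mL=-162/1513, mR=-10/89; mL+mR=-332/1513 → advance -1; mR−mL=-8/1513 → turn -1·90°
n=2: pose=(7,5,E); sL=40/137, sR=8/13; mL=-836/1781, mR=-4/13; mL+mR=-1384/1781 → advance -1; mR−mL=288/1781 → turn +1·90°
n=3: pose=(6,5,N); sL=10/37, sR=10/37; mL=-5/37, mR=-5/37; mL+mR=-10/37 → advance -1; mR−mL=0 → turn +0·90°
n=4: pose=(6,4,N); sL=8/25, sR=8/25; mL=-4/25, mR=-4/25; mL+mR=-8/25 → advance -1; mR−mL=0 → turn +0·90°
n=5: pose=(6,3,N); sL=5/13, sR=5/13; mL=-5/26, mR=-5/26; mL+mR=-5/13 → advance -1; mR−mL=0 → turn +0·90°
n=6: pose=(6,2,N); sL=8/17, sR=8/17; mL=-4/17, mR=-4/17; mL+mR=-8/17 → advance -1; mR−mL=0 → turn +0·90°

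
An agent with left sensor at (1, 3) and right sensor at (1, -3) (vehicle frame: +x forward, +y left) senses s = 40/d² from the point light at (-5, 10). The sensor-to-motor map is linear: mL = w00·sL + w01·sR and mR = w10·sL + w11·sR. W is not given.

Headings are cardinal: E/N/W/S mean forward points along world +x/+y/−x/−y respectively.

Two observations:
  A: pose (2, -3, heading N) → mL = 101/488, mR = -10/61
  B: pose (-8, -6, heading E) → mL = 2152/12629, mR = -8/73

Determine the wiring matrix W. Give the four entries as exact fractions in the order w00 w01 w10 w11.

obs A: pose=(2,-3,N) → sL=1/4, sR=10/61, mL=101/488, mR=-10/61
obs B: pose=(-8,-6,E) → sL=40/173, sR=8/73, mL=2152/12629, mR=-8/73
sensor matrix S = [[1/4, 10/61], [40/173, 8/73]]; det S = -8094/770369
solve [mL_A; mL_B] = S·[w00; w01] and [mR_A; mR_B] = S·[w10; w11]:
  w00 = 1/2, w01 = 1/2, w10 = 0, w11 = -1

1/2 1/2 0 -1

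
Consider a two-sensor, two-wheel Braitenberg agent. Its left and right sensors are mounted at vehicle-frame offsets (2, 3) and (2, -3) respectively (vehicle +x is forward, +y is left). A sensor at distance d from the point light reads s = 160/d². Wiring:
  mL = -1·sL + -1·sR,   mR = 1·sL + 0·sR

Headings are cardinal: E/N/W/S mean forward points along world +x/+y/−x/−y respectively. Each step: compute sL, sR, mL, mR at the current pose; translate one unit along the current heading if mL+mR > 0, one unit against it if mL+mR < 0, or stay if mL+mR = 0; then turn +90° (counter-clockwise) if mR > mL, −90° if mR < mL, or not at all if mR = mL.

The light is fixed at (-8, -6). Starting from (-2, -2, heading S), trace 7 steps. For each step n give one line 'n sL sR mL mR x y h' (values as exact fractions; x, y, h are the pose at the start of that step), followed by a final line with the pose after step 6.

n=0: pose=(-2,-2,S); sL=32/17, sR=160/13; mL=-3136/221, mR=32/17; mL+mR=-160/13 → advance -1; mR−mL=3552/221 → turn +1·90°
n=1: pose=(-2,-1,E); sL=5/4, sR=40/17; mL=-245/68, mR=5/4; mL+mR=-40/17 → advance -1; mR−mL=165/34 → turn +1·90°
n=2: pose=(-3,-1,N); sL=160/53, sR=160/113; mL=-26560/5989, mR=160/53; mL+mR=-160/113 → advance -1; mR−mL=44640/5989 → turn +1·90°
n=3: pose=(-3,-2,W); sL=16, sR=80/29; mL=-544/29, mR=16; mL+mR=-80/29 → advance -1; mR−mL=1008/29 → turn +1·90°
n=4: pose=(-2,-2,S); sL=32/17, sR=160/13; mL=-3136/221, mR=32/17; mL+mR=-160/13 → advance -1; mR−mL=3552/221 → turn +1·90°
n=5: pose=(-2,-1,E); sL=5/4, sR=40/17; mL=-245/68, mR=5/4; mL+mR=-40/17 → advance -1; mR−mL=165/34 → turn +1·90°
n=6: pose=(-3,-1,N); sL=160/53, sR=160/113; mL=-26560/5989, mR=160/53; mL+mR=-160/113 → advance -1; mR−mL=44640/5989 → turn +1·90°

0 32/17 160/13 -3136/221 32/17 -2 -2 S
1 5/4 40/17 -245/68 5/4 -2 -1 E
2 160/53 160/113 -26560/5989 160/53 -3 -1 N
3 16 80/29 -544/29 16 -3 -2 W
4 32/17 160/13 -3136/221 32/17 -2 -2 S
5 5/4 40/17 -245/68 5/4 -2 -1 E
6 160/53 160/113 -26560/5989 160/53 -3 -1 N
final -3 -2 W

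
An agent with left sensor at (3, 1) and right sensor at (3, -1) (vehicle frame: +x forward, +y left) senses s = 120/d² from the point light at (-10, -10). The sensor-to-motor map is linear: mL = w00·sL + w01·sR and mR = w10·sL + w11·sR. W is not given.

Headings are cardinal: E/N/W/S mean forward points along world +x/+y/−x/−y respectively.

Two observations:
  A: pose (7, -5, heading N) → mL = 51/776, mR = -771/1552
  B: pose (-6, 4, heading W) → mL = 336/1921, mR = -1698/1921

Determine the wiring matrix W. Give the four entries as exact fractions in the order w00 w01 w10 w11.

1 -1 -1/2 -1

obs A: pose=(7,-5,N) → sL=3/8, sR=30/97, mL=51/776, mR=-771/1552
obs B: pose=(-6,4,W) → sL=12/17, sR=60/113, mL=336/1921, mR=-1698/1921
sensor matrix S = [[3/8, 30/97], [12/17, 60/113]]; det S = -7155/372674
solve [mL_A; mL_B] = S·[w00; w01] and [mR_A; mR_B] = S·[w10; w11]:
  w00 = 1, w01 = -1, w10 = -1/2, w11 = -1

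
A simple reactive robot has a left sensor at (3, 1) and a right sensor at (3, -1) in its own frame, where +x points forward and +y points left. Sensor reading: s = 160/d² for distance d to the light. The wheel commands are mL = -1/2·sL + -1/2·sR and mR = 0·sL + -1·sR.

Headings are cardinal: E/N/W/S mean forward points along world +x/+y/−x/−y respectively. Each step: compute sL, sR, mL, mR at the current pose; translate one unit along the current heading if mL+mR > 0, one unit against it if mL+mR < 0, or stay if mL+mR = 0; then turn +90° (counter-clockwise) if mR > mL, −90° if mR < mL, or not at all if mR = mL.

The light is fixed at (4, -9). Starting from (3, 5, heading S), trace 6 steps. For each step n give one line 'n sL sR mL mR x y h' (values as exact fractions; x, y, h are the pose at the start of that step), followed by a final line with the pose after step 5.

0 160/121 32/25 -3936/3025 -32/25 3 5 S
1 8/13 4/5 -46/65 -4/5 3 6 E
2 32/29 160/153 -4768/4437 -160/153 2 6 S
3 16/29 80/113 -2064/3277 -80/113 2 7 E
4 160/173 32/37 -5728/6401 -32/37 1 7 S
5 40/81 5/8 -725/1296 -5/8 1 8 E
final 0 8 S

n=0: pose=(3,5,S); sL=160/121, sR=32/25; mL=-3936/3025, mR=-32/25; mL+mR=-7808/3025 → advance -1; mR−mL=64/3025 → turn +1·90°
n=1: pose=(3,6,E); sL=8/13, sR=4/5; mL=-46/65, mR=-4/5; mL+mR=-98/65 → advance -1; mR−mL=-6/65 → turn -1·90°
n=2: pose=(2,6,S); sL=32/29, sR=160/153; mL=-4768/4437, mR=-160/153; mL+mR=-3136/1479 → advance -1; mR−mL=128/4437 → turn +1·90°
n=3: pose=(2,7,E); sL=16/29, sR=80/113; mL=-2064/3277, mR=-80/113; mL+mR=-4384/3277 → advance -1; mR−mL=-256/3277 → turn -1·90°
n=4: pose=(1,7,S); sL=160/173, sR=32/37; mL=-5728/6401, mR=-32/37; mL+mR=-11264/6401 → advance -1; mR−mL=192/6401 → turn +1·90°
n=5: pose=(1,8,E); sL=40/81, sR=5/8; mL=-725/1296, mR=-5/8; mL+mR=-1535/1296 → advance -1; mR−mL=-85/1296 → turn -1·90°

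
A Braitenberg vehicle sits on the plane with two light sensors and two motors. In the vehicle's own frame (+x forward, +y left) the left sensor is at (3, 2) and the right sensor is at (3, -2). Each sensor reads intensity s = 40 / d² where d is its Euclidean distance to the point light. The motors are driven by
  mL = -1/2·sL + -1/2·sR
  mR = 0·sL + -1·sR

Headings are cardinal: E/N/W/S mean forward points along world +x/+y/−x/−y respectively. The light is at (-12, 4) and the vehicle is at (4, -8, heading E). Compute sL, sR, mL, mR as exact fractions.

left sensor world pos  = (7, -6); dL² = 461
right sensor world pos = (7, -10); dR² = 557
sL = 40/461 = 40/461
sR = 40/557 = 40/557
mL = -1/2·sL + -1/2·sR = -20360/256777
mR = 0·sL + -1·sR = -40/557

40/461 40/557 -20360/256777 -40/557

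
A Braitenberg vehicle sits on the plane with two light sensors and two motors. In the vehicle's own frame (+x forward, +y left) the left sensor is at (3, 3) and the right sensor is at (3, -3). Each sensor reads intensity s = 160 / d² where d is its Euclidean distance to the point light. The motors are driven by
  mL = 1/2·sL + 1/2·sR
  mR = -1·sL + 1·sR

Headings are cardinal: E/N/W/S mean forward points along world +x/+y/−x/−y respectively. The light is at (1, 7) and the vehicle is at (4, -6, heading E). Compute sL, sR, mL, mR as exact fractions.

20/17 40/73 1070/1241 -780/1241

left sensor world pos  = (7, -3); dL² = 136
right sensor world pos = (7, -9); dR² = 292
sL = 160/136 = 20/17
sR = 160/292 = 40/73
mL = 1/2·sL + 1/2·sR = 1070/1241
mR = -1·sL + 1·sR = -780/1241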